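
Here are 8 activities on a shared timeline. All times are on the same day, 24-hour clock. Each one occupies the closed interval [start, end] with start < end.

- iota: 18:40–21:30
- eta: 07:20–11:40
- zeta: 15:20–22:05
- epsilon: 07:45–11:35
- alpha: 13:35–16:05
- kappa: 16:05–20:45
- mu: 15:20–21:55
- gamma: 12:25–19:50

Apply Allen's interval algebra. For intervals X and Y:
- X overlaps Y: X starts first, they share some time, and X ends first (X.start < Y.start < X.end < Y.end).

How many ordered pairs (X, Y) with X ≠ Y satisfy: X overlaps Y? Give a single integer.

7

Checking all 56 ordered pairs for relation 'overlaps'; matching pairs in alphabetical order:
(alpha, mu): alpha overlaps mu ✓
(alpha, zeta): alpha overlaps zeta ✓
(gamma, iota): gamma overlaps iota ✓
(gamma, kappa): gamma overlaps kappa ✓
(gamma, mu): gamma overlaps mu ✓
(gamma, zeta): gamma overlaps zeta ✓
(kappa, iota): kappa overlaps iota ✓
Count: 7.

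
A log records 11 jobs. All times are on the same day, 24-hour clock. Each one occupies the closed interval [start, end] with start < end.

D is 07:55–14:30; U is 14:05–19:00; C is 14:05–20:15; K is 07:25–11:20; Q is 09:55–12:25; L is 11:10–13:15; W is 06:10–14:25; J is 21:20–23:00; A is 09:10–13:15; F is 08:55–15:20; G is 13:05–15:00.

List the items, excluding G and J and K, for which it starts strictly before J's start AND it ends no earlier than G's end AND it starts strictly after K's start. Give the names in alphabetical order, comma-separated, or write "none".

C, F, U

Conditions: its start is strictly before J's start (X.start < 21:20) AND its end is no earlier than G's end (X.end >= 15:00) AND its start is strictly after K's start (X.start > 07:25).
A: start 09:10 < 21:20? ✓; end 13:15 >= 15:00? ✗; start 09:10 > 07:25? ✓ → no.
C: start 14:05 < 21:20? ✓; end 20:15 >= 15:00? ✓; start 14:05 > 07:25? ✓ → yes.
D: start 07:55 < 21:20? ✓; end 14:30 >= 15:00? ✗; start 07:55 > 07:25? ✓ → no.
F: start 08:55 < 21:20? ✓; end 15:20 >= 15:00? ✓; start 08:55 > 07:25? ✓ → yes.
L: start 11:10 < 21:20? ✓; end 13:15 >= 15:00? ✗; start 11:10 > 07:25? ✓ → no.
Q: start 09:55 < 21:20? ✓; end 12:25 >= 15:00? ✗; start 09:55 > 07:25? ✓ → no.
U: start 14:05 < 21:20? ✓; end 19:00 >= 15:00? ✓; start 14:05 > 07:25? ✓ → yes.
W: start 06:10 < 21:20? ✓; end 14:25 >= 15:00? ✗; start 06:10 > 07:25? ✗ → no.
Result: C, F, U.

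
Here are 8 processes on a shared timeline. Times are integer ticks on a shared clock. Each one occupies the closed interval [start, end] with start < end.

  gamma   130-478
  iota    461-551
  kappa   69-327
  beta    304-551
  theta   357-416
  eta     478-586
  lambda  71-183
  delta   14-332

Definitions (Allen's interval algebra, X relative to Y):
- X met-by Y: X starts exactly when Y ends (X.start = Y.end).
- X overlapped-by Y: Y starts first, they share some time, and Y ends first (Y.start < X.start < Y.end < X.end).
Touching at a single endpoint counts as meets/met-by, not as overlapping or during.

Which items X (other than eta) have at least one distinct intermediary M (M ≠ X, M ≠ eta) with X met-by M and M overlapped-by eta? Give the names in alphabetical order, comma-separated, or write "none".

Target eta = [478, 586].
Intermediaries M with M overlapped-by eta: none.
Union: none.

none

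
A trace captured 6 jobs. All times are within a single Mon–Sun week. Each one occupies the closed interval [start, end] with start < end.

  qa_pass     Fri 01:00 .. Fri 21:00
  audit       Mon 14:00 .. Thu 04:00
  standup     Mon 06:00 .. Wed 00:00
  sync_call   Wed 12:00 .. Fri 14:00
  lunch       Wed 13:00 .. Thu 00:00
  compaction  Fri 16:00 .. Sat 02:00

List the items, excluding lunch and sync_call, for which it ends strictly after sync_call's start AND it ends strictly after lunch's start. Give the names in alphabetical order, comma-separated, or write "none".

Conditions: its end is strictly after sync_call's start (X.end > Wed 12:00) AND its end is strictly after lunch's start (X.end > Wed 13:00).
audit: end Thu 04:00 > Wed 12:00? ✓; end Thu 04:00 > Wed 13:00? ✓ → yes.
compaction: end Sat 02:00 > Wed 12:00? ✓; end Sat 02:00 > Wed 13:00? ✓ → yes.
qa_pass: end Fri 21:00 > Wed 12:00? ✓; end Fri 21:00 > Wed 13:00? ✓ → yes.
standup: end Wed 00:00 > Wed 12:00? ✗; end Wed 00:00 > Wed 13:00? ✗ → no.
Result: audit, compaction, qa_pass.

audit, compaction, qa_pass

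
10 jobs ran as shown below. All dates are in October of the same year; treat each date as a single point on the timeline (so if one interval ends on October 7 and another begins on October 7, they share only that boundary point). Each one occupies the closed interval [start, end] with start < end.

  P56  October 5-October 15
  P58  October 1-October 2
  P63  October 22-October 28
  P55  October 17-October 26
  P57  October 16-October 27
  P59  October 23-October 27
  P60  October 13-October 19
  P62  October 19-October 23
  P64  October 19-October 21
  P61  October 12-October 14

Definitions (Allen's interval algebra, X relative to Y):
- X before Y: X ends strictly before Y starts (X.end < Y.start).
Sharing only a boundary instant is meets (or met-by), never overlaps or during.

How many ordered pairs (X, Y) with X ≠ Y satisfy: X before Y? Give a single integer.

25

Checking all 90 ordered pairs for relation 'before'; matching pairs in alphabetical order:
(P56, P55): P56 before P55 ✓
(P56, P57): P56 before P57 ✓
(P56, P59): P56 before P59 ✓
(P56, P62): P56 before P62 ✓
(P56, P63): P56 before P63 ✓
(P56, P64): P56 before P64 ✓
(P58, P55): P58 before P55 ✓
(P58, P56): P58 before P56 ✓
(P58, P57): P58 before P57 ✓
(P58, P59): P58 before P59 ✓
(P58, P60): P58 before P60 ✓
(P58, P61): P58 before P61 ✓
(P58, P62): P58 before P62 ✓
(P58, P63): P58 before P63 ✓
(P58, P64): P58 before P64 ✓
(P60, P59): P60 before P59 ✓
(P60, P63): P60 before P63 ✓
(P61, P55): P61 before P55 ✓
(P61, P57): P61 before P57 ✓
(P61, P59): P61 before P59 ✓
(P61, P62): P61 before P62 ✓
(P61, P63): P61 before P63 ✓
(P61, P64): P61 before P64 ✓
(P64, P59): P64 before P59 ✓
... plus 1 further pairs not listed.
Count: 25.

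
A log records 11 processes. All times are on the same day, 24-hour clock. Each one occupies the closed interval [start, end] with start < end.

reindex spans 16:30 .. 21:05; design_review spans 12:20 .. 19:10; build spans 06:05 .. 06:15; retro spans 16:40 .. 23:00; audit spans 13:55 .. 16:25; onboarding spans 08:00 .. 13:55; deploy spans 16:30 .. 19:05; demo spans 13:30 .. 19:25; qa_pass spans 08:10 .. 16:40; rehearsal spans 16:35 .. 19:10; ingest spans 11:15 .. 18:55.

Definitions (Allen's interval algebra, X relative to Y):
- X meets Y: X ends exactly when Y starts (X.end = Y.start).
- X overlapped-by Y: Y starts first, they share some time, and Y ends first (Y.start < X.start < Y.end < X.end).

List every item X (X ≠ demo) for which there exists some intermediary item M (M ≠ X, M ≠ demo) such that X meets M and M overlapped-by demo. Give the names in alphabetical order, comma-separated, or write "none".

qa_pass

Target demo = [13:30, 19:25].
Intermediaries M with M overlapped-by demo: reindex, retro.
Via reindex — items with X meets reindex: none.
Via retro — items with X meets retro: qa_pass.
Union: qa_pass.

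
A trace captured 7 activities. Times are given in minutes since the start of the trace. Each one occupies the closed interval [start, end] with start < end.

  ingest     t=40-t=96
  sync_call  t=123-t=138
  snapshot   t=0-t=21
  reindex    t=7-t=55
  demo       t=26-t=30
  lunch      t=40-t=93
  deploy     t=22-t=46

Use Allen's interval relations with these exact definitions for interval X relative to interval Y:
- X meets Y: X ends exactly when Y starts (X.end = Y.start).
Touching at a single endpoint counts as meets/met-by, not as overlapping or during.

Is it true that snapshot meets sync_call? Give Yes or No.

snapshot = [t=0, t=21], sync_call = [t=123, t=138].
Actual relation of snapshot to sync_call: before.
Asked whether 'meets' holds → No.

No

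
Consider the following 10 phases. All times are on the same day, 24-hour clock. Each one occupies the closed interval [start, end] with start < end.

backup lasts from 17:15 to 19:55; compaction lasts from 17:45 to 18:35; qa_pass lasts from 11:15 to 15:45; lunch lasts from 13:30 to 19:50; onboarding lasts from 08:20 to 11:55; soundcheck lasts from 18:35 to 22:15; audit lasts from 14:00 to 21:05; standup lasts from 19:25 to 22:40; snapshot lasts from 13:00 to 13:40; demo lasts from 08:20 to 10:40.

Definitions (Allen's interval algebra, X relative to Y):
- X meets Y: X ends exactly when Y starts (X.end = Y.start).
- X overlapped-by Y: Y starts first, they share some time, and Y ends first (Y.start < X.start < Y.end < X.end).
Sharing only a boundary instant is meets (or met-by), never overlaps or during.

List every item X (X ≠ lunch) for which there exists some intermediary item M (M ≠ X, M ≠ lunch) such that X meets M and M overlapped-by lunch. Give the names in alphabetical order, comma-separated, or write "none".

compaction

Target lunch = [13:30, 19:50].
Intermediaries M with M overlapped-by lunch: audit, backup, soundcheck, standup.
Via audit — items with X meets audit: none.
Via backup — items with X meets backup: none.
Via soundcheck — items with X meets soundcheck: compaction.
Via standup — items with X meets standup: none.
Union: compaction.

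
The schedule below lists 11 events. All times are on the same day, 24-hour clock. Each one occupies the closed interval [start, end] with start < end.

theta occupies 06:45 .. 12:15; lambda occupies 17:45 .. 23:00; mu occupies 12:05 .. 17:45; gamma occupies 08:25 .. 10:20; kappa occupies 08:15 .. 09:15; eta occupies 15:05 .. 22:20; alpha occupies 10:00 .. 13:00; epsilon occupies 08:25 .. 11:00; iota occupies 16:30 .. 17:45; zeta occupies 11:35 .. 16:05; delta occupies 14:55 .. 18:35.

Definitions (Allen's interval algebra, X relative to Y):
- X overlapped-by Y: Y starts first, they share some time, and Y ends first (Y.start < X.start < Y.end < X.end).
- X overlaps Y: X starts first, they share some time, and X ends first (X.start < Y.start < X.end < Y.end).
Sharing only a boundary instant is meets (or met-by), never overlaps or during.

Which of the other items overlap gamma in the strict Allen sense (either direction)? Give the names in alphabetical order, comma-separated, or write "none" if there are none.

Target gamma = [08:25, 10:20].
alpha [10:00, 13:00] → overlapped-by → yes.
delta [14:55, 18:35] → after → no.
epsilon [08:25, 11:00] → started-by → no.
eta [15:05, 22:20] → after → no.
iota [16:30, 17:45] → after → no.
kappa [08:15, 09:15] → overlaps → yes.
lambda [17:45, 23:00] → after → no.
mu [12:05, 17:45] → after → no.
theta [06:45, 12:15] → contains → no.
zeta [11:35, 16:05] → after → no.
Result: alpha, kappa.

alpha, kappa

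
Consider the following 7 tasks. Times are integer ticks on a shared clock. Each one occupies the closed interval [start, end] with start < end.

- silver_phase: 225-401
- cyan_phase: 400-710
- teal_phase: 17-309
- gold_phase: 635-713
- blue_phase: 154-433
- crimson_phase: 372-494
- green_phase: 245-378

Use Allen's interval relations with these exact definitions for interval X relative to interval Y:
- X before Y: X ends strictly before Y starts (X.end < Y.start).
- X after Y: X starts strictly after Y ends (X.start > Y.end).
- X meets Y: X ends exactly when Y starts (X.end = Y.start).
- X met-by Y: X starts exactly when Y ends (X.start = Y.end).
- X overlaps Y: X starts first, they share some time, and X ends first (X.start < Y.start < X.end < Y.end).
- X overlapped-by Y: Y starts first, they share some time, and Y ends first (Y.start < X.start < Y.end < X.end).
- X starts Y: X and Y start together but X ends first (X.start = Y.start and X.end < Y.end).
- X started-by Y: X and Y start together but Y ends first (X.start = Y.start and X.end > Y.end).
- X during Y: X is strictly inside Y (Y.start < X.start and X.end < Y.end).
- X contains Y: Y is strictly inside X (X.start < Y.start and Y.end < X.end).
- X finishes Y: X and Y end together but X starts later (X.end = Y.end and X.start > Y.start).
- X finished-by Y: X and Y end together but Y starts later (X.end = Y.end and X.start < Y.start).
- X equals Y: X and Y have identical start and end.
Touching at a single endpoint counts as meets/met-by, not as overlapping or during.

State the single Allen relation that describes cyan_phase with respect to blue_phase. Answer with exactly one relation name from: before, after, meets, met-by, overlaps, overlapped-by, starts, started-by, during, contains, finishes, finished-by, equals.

cyan_phase = [400, 710]; blue_phase = [154, 433].
Compare endpoints: cyan_phase.start > blue_phase.start, cyan_phase.start < blue_phase.end, cyan_phase.end > blue_phase.start, cyan_phase.end > blue_phase.end.
That pattern is 'overlapped-by'.

overlapped-by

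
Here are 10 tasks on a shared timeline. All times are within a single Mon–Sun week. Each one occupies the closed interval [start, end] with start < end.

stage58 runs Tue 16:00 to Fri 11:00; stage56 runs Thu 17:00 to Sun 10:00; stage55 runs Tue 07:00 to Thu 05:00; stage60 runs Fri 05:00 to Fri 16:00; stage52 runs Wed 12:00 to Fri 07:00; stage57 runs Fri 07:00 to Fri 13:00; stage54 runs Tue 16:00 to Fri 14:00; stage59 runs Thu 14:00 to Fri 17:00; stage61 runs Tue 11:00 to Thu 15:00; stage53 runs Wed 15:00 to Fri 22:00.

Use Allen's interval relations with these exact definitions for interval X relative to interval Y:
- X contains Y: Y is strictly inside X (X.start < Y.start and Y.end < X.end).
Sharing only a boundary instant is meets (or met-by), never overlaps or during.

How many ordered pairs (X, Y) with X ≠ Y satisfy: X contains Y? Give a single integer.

Checking all 90 ordered pairs for relation 'contains'; matching pairs in alphabetical order:
(stage53, stage57): stage53 contains stage57 ✓
(stage53, stage59): stage53 contains stage59 ✓
(stage53, stage60): stage53 contains stage60 ✓
(stage54, stage52): stage54 contains stage52 ✓
(stage54, stage57): stage54 contains stage57 ✓
(stage56, stage57): stage56 contains stage57 ✓
(stage56, stage60): stage56 contains stage60 ✓
(stage58, stage52): stage58 contains stage52 ✓
(stage59, stage57): stage59 contains stage57 ✓
(stage59, stage60): stage59 contains stage60 ✓
(stage60, stage57): stage60 contains stage57 ✓
Count: 11.

11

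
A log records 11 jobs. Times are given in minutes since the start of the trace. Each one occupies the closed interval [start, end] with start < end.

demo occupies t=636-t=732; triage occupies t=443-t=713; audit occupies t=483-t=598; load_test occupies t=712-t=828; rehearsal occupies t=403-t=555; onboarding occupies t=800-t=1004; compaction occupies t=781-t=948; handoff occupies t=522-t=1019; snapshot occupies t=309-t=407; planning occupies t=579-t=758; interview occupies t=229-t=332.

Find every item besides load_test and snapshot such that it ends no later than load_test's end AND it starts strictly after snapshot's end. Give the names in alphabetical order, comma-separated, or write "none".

Conditions: its end is no later than load_test's end (X.end <= t=828) AND its start is strictly after snapshot's end (X.start > t=407).
audit: end t=598 <= t=828? ✓; start t=483 > t=407? ✓ → yes.
compaction: end t=948 <= t=828? ✗; start t=781 > t=407? ✓ → no.
demo: end t=732 <= t=828? ✓; start t=636 > t=407? ✓ → yes.
handoff: end t=1019 <= t=828? ✗; start t=522 > t=407? ✓ → no.
interview: end t=332 <= t=828? ✓; start t=229 > t=407? ✗ → no.
onboarding: end t=1004 <= t=828? ✗; start t=800 > t=407? ✓ → no.
planning: end t=758 <= t=828? ✓; start t=579 > t=407? ✓ → yes.
rehearsal: end t=555 <= t=828? ✓; start t=403 > t=407? ✗ → no.
triage: end t=713 <= t=828? ✓; start t=443 > t=407? ✓ → yes.
Result: audit, demo, planning, triage.

audit, demo, planning, triage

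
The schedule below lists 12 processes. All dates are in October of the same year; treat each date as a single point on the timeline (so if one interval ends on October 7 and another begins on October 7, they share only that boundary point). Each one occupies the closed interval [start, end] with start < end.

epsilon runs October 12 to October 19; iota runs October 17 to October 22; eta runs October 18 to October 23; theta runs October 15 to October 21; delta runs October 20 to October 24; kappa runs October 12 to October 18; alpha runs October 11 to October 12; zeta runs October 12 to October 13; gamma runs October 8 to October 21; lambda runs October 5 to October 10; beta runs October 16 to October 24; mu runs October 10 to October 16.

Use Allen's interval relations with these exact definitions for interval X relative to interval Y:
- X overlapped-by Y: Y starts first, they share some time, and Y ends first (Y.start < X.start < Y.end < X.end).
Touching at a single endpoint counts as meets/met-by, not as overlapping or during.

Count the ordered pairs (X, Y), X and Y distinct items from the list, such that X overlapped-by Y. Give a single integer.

Checking all 132 ordered pairs for relation 'overlapped-by'; matching pairs in alphabetical order:
(beta, epsilon): beta overlapped-by epsilon ✓
(beta, gamma): beta overlapped-by gamma ✓
(beta, kappa): beta overlapped-by kappa ✓
(beta, theta): beta overlapped-by theta ✓
(delta, eta): delta overlapped-by eta ✓
(delta, gamma): delta overlapped-by gamma ✓
(delta, iota): delta overlapped-by iota ✓
(delta, theta): delta overlapped-by theta ✓
(epsilon, mu): epsilon overlapped-by mu ✓
(eta, epsilon): eta overlapped-by epsilon ✓
(eta, gamma): eta overlapped-by gamma ✓
(eta, iota): eta overlapped-by iota ✓
(eta, theta): eta overlapped-by theta ✓
(gamma, lambda): gamma overlapped-by lambda ✓
(iota, epsilon): iota overlapped-by epsilon ✓
(iota, gamma): iota overlapped-by gamma ✓
(iota, kappa): iota overlapped-by kappa ✓
(iota, theta): iota overlapped-by theta ✓
(kappa, mu): kappa overlapped-by mu ✓
(theta, epsilon): theta overlapped-by epsilon ✓
(theta, kappa): theta overlapped-by kappa ✓
(theta, mu): theta overlapped-by mu ✓
Count: 22.

22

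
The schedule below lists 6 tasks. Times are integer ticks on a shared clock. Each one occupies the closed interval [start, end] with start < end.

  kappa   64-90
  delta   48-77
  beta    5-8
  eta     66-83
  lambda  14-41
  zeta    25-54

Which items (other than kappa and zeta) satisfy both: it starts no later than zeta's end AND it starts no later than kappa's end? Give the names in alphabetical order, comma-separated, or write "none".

Conditions: its start is no later than zeta's end (X.start <= 54) AND its start is no later than kappa's end (X.start <= 90).
beta: start 5 <= 54? ✓; start 5 <= 90? ✓ → yes.
delta: start 48 <= 54? ✓; start 48 <= 90? ✓ → yes.
eta: start 66 <= 54? ✗; start 66 <= 90? ✓ → no.
lambda: start 14 <= 54? ✓; start 14 <= 90? ✓ → yes.
Result: beta, delta, lambda.

beta, delta, lambda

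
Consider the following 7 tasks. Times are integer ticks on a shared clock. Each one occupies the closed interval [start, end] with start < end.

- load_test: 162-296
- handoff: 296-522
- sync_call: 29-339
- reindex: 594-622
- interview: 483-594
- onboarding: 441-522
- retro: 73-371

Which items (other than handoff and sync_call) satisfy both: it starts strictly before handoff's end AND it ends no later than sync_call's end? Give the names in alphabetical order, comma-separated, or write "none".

Conditions: its start is strictly before handoff's end (X.start < 522) AND its end is no later than sync_call's end (X.end <= 339).
interview: start 483 < 522? ✓; end 594 <= 339? ✗ → no.
load_test: start 162 < 522? ✓; end 296 <= 339? ✓ → yes.
onboarding: start 441 < 522? ✓; end 522 <= 339? ✗ → no.
reindex: start 594 < 522? ✗; end 622 <= 339? ✗ → no.
retro: start 73 < 522? ✓; end 371 <= 339? ✗ → no.
Result: load_test.

load_test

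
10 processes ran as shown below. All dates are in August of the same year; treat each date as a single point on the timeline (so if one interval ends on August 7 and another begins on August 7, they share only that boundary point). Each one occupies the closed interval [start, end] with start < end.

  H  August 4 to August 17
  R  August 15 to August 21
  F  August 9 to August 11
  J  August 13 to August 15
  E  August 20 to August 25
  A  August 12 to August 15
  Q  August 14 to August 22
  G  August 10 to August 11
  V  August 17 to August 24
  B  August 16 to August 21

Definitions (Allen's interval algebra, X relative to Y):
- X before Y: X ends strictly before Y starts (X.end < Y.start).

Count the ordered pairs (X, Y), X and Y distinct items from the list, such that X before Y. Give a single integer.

Checking all 90 ordered pairs for relation 'before'; matching pairs in alphabetical order:
(A, B): A before B ✓
(A, E): A before E ✓
(A, V): A before V ✓
(F, A): F before A ✓
(F, B): F before B ✓
(F, E): F before E ✓
(F, J): F before J ✓
(F, Q): F before Q ✓
(F, R): F before R ✓
(F, V): F before V ✓
(G, A): G before A ✓
(G, B): G before B ✓
(G, E): G before E ✓
(G, J): G before J ✓
(G, Q): G before Q ✓
(G, R): G before R ✓
(G, V): G before V ✓
(H, E): H before E ✓
(J, B): J before B ✓
(J, E): J before E ✓
(J, V): J before V ✓
Count: 21.

21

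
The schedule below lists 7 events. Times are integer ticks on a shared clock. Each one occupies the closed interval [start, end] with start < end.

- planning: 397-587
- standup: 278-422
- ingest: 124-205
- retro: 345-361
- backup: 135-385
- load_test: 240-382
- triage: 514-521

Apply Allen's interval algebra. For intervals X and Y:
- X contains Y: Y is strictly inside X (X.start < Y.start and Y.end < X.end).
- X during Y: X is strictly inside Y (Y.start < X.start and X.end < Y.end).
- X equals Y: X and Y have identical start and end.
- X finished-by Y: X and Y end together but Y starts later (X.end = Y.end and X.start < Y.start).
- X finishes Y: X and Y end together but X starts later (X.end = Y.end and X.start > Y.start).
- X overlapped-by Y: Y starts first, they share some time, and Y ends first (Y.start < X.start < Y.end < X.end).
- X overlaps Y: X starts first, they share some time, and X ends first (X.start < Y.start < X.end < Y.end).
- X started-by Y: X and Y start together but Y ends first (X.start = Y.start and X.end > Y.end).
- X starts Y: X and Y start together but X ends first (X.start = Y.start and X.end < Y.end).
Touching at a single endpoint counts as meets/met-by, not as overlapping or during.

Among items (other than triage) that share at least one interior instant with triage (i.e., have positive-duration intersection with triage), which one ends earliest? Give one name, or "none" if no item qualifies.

planning

Target triage = [514, 521].
backup [135, 385] → before → excluded.
ingest [124, 205] → before → excluded.
load_test [240, 382] → before → excluded.
planning [397, 587] → contains → candidate.
retro [345, 361] → before → excluded.
standup [278, 422] → before → excluded.
Among candidates, earliest end is 587 → planning.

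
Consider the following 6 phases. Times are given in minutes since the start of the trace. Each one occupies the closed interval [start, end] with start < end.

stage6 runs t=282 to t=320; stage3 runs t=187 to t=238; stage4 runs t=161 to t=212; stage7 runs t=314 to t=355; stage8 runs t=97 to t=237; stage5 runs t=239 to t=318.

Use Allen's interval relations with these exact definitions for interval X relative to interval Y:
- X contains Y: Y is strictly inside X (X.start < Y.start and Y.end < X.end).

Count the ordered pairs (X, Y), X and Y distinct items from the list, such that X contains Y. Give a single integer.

Checking all 30 ordered pairs for relation 'contains'; matching pairs in alphabetical order:
(stage8, stage4): stage8 contains stage4 ✓
Count: 1.

1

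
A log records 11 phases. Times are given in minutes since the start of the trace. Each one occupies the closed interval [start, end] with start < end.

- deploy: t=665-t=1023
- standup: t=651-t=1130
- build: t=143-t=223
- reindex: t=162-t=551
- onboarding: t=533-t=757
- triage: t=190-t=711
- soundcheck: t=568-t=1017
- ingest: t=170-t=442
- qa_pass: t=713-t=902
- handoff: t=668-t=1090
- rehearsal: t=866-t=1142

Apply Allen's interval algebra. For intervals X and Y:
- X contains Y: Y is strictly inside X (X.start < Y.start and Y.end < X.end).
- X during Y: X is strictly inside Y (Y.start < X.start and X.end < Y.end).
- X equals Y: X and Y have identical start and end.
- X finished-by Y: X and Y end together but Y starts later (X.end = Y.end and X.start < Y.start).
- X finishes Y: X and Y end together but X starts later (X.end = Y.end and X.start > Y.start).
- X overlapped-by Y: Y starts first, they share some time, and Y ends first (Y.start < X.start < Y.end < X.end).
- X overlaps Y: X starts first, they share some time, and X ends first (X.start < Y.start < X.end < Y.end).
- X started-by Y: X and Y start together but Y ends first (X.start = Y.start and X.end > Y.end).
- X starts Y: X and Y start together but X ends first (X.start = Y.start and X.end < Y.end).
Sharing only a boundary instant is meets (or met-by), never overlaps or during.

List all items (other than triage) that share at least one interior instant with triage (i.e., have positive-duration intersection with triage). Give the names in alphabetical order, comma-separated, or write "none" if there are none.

Target triage = [t=190, t=711].
build [t=143, t=223] → overlaps → yes.
deploy [t=665, t=1023] → overlapped-by → yes.
handoff [t=668, t=1090] → overlapped-by → yes.
ingest [t=170, t=442] → overlaps → yes.
onboarding [t=533, t=757] → overlapped-by → yes.
qa_pass [t=713, t=902] → after → no.
rehearsal [t=866, t=1142] → after → no.
reindex [t=162, t=551] → overlaps → yes.
soundcheck [t=568, t=1017] → overlapped-by → yes.
standup [t=651, t=1130] → overlapped-by → yes.
Result: build, deploy, handoff, ingest, onboarding, reindex, soundcheck, standup.

build, deploy, handoff, ingest, onboarding, reindex, soundcheck, standup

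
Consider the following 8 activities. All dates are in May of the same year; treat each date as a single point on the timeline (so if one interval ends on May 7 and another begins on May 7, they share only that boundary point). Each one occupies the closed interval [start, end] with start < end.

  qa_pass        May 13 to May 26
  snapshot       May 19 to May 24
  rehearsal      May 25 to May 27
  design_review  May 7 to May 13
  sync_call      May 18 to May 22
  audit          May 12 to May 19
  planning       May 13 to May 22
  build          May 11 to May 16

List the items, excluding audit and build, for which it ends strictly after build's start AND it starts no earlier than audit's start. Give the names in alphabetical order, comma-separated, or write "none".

planning, qa_pass, rehearsal, snapshot, sync_call

Conditions: its end is strictly after build's start (X.end > May 11) AND its start is no earlier than audit's start (X.start >= May 12).
design_review: end May 13 > May 11? ✓; start May 7 >= May 12? ✗ → no.
planning: end May 22 > May 11? ✓; start May 13 >= May 12? ✓ → yes.
qa_pass: end May 26 > May 11? ✓; start May 13 >= May 12? ✓ → yes.
rehearsal: end May 27 > May 11? ✓; start May 25 >= May 12? ✓ → yes.
snapshot: end May 24 > May 11? ✓; start May 19 >= May 12? ✓ → yes.
sync_call: end May 22 > May 11? ✓; start May 18 >= May 12? ✓ → yes.
Result: planning, qa_pass, rehearsal, snapshot, sync_call.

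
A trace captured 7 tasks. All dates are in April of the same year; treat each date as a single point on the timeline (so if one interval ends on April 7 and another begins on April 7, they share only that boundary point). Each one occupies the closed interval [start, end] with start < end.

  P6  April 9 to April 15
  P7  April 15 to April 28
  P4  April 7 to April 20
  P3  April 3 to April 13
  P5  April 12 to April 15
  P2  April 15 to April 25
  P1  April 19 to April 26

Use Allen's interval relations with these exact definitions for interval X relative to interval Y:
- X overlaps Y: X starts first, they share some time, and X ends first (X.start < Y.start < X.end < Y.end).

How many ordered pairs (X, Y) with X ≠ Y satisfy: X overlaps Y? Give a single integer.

Checking all 42 ordered pairs for relation 'overlaps'; matching pairs in alphabetical order:
(P2, P1): P2 overlaps P1 ✓
(P3, P4): P3 overlaps P4 ✓
(P3, P5): P3 overlaps P5 ✓
(P3, P6): P3 overlaps P6 ✓
(P4, P1): P4 overlaps P1 ✓
(P4, P2): P4 overlaps P2 ✓
(P4, P7): P4 overlaps P7 ✓
Count: 7.

7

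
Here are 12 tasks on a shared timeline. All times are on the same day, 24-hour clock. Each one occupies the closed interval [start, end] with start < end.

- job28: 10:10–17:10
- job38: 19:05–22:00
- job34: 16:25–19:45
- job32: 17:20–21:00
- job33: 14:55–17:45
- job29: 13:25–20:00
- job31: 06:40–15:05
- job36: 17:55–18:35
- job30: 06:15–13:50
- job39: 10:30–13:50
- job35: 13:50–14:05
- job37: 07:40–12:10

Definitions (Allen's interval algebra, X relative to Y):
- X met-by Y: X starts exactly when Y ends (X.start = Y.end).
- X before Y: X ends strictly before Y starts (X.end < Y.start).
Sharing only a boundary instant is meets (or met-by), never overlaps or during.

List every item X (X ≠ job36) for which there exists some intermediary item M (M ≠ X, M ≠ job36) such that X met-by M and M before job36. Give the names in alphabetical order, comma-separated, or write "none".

Target job36 = [17:55, 18:35].
Intermediaries M with M before job36: job28, job30, job31, job33, job35, job37, job39.
Via job28 — items with X met-by job28: none.
Via job30 — items with X met-by job30: job35.
Via job31 — items with X met-by job31: none.
Via job33 — items with X met-by job33: none.
Via job35 — items with X met-by job35: none.
Via job37 — items with X met-by job37: none.
Via job39 — items with X met-by job39: job35.
Union: job35.

job35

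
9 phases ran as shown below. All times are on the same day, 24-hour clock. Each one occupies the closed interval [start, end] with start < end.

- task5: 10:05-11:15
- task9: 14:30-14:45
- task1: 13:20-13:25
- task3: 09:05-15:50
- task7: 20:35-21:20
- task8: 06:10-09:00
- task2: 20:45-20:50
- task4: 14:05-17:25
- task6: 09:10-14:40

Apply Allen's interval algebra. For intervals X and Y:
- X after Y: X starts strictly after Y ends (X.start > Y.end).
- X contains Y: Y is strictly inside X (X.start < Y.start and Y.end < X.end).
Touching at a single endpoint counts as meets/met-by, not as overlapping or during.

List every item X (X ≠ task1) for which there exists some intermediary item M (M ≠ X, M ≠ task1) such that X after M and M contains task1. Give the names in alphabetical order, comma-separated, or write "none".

Target task1 = [13:20, 13:25].
Intermediaries M with M contains task1: task3, task6.
Via task3 — items with X after task3: task2, task7.
Via task6 — items with X after task6: task2, task7.
Union: task2, task7.

task2, task7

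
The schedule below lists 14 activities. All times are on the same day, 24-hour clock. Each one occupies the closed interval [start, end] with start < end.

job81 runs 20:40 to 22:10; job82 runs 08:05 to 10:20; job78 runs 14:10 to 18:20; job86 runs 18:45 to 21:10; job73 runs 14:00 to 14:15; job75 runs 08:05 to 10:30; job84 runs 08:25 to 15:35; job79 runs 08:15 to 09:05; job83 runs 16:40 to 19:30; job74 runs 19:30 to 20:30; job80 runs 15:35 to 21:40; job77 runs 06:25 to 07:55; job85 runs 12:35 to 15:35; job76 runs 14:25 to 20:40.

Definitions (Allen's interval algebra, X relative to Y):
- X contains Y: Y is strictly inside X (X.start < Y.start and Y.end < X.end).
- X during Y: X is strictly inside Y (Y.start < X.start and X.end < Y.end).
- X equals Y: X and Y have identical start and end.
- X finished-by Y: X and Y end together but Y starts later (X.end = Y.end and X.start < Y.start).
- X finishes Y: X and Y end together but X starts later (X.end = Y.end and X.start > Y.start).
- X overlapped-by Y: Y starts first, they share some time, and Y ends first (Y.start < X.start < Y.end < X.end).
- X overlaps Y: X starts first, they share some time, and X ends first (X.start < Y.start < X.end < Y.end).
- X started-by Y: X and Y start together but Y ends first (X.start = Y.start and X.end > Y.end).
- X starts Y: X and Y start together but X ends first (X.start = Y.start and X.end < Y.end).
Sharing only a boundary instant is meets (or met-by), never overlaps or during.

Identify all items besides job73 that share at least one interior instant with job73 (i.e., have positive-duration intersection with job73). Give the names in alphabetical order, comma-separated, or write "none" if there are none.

Target job73 = [14:00, 14:15].
job74 [19:30, 20:30] → after → no.
job75 [08:05, 10:30] → before → no.
job76 [14:25, 20:40] → after → no.
job77 [06:25, 07:55] → before → no.
job78 [14:10, 18:20] → overlapped-by → yes.
job79 [08:15, 09:05] → before → no.
job80 [15:35, 21:40] → after → no.
job81 [20:40, 22:10] → after → no.
job82 [08:05, 10:20] → before → no.
job83 [16:40, 19:30] → after → no.
job84 [08:25, 15:35] → contains → yes.
job85 [12:35, 15:35] → contains → yes.
job86 [18:45, 21:10] → after → no.
Result: job78, job84, job85.

job78, job84, job85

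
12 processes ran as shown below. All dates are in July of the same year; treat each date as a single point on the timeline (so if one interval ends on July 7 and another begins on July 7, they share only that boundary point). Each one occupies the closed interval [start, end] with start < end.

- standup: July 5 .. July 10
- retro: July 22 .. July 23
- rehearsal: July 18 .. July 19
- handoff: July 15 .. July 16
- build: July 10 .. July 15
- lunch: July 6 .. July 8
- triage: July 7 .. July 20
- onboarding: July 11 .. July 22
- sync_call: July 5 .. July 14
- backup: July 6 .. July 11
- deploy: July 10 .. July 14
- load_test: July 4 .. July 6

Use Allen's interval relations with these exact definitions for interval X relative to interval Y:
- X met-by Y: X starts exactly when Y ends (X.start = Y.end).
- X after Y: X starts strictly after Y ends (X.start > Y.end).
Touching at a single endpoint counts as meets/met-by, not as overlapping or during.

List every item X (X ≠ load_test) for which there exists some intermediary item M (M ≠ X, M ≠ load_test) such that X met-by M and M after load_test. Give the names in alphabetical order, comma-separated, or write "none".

Target load_test = [July 4, July 6].
Intermediaries M with M after load_test: build, deploy, handoff, onboarding, rehearsal, retro, triage.
Via build — items with X met-by build: handoff.
Via deploy — items with X met-by deploy: none.
Via handoff — items with X met-by handoff: none.
Via onboarding — items with X met-by onboarding: retro.
Via rehearsal — items with X met-by rehearsal: none.
Via retro — items with X met-by retro: none.
Via triage — items with X met-by triage: none.
Union: handoff, retro.

handoff, retro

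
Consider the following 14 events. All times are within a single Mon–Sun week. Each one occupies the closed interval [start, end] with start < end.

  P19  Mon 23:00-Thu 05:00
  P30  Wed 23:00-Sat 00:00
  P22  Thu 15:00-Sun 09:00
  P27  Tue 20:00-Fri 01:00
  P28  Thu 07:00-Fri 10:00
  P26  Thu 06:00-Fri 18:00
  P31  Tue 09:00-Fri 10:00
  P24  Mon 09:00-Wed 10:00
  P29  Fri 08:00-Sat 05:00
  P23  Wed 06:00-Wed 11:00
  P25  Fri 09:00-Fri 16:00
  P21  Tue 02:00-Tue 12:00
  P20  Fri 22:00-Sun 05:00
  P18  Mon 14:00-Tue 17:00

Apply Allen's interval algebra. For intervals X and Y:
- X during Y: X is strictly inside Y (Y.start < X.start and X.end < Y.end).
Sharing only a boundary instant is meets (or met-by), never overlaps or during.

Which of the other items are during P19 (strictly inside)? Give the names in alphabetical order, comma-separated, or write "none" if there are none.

Target P19 = [Mon 23:00, Thu 05:00].
P18 [Mon 14:00, Tue 17:00] → overlaps → no.
P20 [Fri 22:00, Sun 05:00] → after → no.
P21 [Tue 02:00, Tue 12:00] → during → yes.
P22 [Thu 15:00, Sun 09:00] → after → no.
P23 [Wed 06:00, Wed 11:00] → during → yes.
P24 [Mon 09:00, Wed 10:00] → overlaps → no.
P25 [Fri 09:00, Fri 16:00] → after → no.
P26 [Thu 06:00, Fri 18:00] → after → no.
P27 [Tue 20:00, Fri 01:00] → overlapped-by → no.
P28 [Thu 07:00, Fri 10:00] → after → no.
P29 [Fri 08:00, Sat 05:00] → after → no.
P30 [Wed 23:00, Sat 00:00] → overlapped-by → no.
P31 [Tue 09:00, Fri 10:00] → overlapped-by → no.
Result: P21, P23.

P21, P23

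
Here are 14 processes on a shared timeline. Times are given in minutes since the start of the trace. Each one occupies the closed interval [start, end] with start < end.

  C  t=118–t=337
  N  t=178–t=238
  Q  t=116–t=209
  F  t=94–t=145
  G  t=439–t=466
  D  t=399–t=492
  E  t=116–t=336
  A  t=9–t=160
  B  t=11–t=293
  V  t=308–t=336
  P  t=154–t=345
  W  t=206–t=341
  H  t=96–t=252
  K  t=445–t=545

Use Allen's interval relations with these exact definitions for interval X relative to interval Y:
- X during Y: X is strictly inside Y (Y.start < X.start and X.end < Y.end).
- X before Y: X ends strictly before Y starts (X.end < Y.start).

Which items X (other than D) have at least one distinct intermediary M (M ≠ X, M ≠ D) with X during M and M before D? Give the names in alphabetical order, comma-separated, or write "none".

F, H, N, Q, V, W

Target D = [t=399, t=492].
Intermediaries M with M before D: A, B, C, E, F, H, N, P, Q, V, W.
Via A — items with X during A: F.
Via B — items with X during B: F, H, N, Q.
Via C — items with X during C: N, V.
Via E — items with X during E: N.
Via F — items with X during F: none.
Via H — items with X during H: N, Q.
Via N — items with X during N: none.
Via P — items with X during P: N, V, W.
Via Q — items with X during Q: none.
Via V — items with X during V: none.
Via W — items with X during W: V.
Union: F, H, N, Q, V, W.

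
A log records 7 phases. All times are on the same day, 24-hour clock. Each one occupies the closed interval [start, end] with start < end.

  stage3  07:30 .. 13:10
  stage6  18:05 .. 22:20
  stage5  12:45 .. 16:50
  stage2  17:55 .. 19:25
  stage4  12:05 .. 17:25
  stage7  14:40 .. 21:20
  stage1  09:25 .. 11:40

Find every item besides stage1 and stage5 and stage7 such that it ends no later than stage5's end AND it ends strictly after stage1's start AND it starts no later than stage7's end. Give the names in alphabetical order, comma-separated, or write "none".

Conditions: its end is no later than stage5's end (X.end <= 16:50) AND its end is strictly after stage1's start (X.end > 09:25) AND its start is no later than stage7's end (X.start <= 21:20).
stage2: end 19:25 <= 16:50? ✗; end 19:25 > 09:25? ✓; start 17:55 <= 21:20? ✓ → no.
stage3: end 13:10 <= 16:50? ✓; end 13:10 > 09:25? ✓; start 07:30 <= 21:20? ✓ → yes.
stage4: end 17:25 <= 16:50? ✗; end 17:25 > 09:25? ✓; start 12:05 <= 21:20? ✓ → no.
stage6: end 22:20 <= 16:50? ✗; end 22:20 > 09:25? ✓; start 18:05 <= 21:20? ✓ → no.
Result: stage3.

stage3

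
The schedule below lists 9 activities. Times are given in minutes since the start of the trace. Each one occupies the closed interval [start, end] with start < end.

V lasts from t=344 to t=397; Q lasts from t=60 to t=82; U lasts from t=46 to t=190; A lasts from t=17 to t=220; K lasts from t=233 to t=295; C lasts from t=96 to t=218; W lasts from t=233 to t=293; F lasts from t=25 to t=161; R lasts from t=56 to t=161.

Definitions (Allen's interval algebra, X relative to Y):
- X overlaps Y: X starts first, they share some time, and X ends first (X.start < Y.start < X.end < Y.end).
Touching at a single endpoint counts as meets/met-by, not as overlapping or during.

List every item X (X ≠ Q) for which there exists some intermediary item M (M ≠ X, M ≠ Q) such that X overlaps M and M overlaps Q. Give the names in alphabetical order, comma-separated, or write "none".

none

Target Q = [t=60, t=82].
Intermediaries M with M overlaps Q: none.
Union: none.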